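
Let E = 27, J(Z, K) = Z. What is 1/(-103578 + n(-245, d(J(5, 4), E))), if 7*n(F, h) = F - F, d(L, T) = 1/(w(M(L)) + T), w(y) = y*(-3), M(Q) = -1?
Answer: -1/103578 ≈ -9.6546e-6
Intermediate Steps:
w(y) = -3*y
d(L, T) = 1/(3 + T) (d(L, T) = 1/(-3*(-1) + T) = 1/(3 + T))
n(F, h) = 0 (n(F, h) = (F - F)/7 = (⅐)*0 = 0)
1/(-103578 + n(-245, d(J(5, 4), E))) = 1/(-103578 + 0) = 1/(-103578) = -1/103578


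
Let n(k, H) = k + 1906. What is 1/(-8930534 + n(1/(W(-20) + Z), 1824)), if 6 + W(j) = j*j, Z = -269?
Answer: -125/1116078499 ≈ -1.1200e-7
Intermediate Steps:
W(j) = -6 + j² (W(j) = -6 + j*j = -6 + j²)
n(k, H) = 1906 + k
1/(-8930534 + n(1/(W(-20) + Z), 1824)) = 1/(-8930534 + (1906 + 1/((-6 + (-20)²) - 269))) = 1/(-8930534 + (1906 + 1/((-6 + 400) - 269))) = 1/(-8930534 + (1906 + 1/(394 - 269))) = 1/(-8930534 + (1906 + 1/125)) = 1/(-8930534 + 238251/125) = 1/(-1116078499/125) = -125/1116078499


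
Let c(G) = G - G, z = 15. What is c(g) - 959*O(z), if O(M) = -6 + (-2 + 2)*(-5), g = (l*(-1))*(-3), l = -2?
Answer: 5754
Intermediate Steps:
g = -6 (g = -2*(-1)*(-3) = 2*(-3) = -6)
c(G) = 0
O(M) = -6 (O(M) = -6 + 0*(-5) = -6 + 0 = -6)
c(g) - 959*O(z) = 0 - 959*(-6) = 0 + 5754 = 5754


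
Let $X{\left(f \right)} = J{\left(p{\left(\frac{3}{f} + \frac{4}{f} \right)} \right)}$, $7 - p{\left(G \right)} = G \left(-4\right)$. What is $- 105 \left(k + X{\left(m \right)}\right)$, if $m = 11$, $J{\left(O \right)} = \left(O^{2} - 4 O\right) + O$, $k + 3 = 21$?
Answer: $- \frac{1022490}{121} \approx -8450.3$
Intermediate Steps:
$k = 18$ ($k = -3 + 21 = 18$)
$p{\left(G \right)} = 7 + 4 G$ ($p{\left(G \right)} = 7 - G \left(-4\right) = 7 - - 4 G = 7 + 4 G$)
$J{\left(O \right)} = O^{2} - 3 O$
$X{\left(f \right)} = \left(4 + \frac{28}{f}\right) \left(7 + \frac{28}{f}\right)$ ($X{\left(f \right)} = \left(7 + 4 \left(\frac{3}{f} + \frac{4}{f}\right)\right) \left(-3 + \left(7 + 4 \left(\frac{3}{f} + \frac{4}{f}\right)\right)\right) = \left(7 + 4 \frac{7}{f}\right) \left(-3 + \left(7 + 4 \frac{7}{f}\right)\right) = \left(7 + \frac{28}{f}\right) \left(-3 + \left(7 + \frac{28}{f}\right)\right) = \left(7 + \frac{28}{f}\right) \left(4 + \frac{28}{f}\right) = \left(4 + \frac{28}{f}\right) \left(7 + \frac{28}{f}\right)$)
$- 105 \left(k + X{\left(m \right)}\right) = - 105 \left(18 + \left(28 + \frac{308}{11} + \frac{784}{121}\right)\right) = - 105 \left(18 + \left(28 + 308 \cdot \frac{1}{11} + 784 \cdot \frac{1}{121}\right)\right) = - 105 \left(18 + \left(28 + 28 + \frac{784}{121}\right)\right) = - 105 \left(18 + \frac{7560}{121}\right) = \left(-105\right) \frac{9738}{121} = - \frac{1022490}{121}$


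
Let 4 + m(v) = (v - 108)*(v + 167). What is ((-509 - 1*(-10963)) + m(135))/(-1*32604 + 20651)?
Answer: -18604/11953 ≈ -1.5564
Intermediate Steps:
m(v) = -4 + (-108 + v)*(167 + v) (m(v) = -4 + (v - 108)*(v + 167) = -4 + (-108 + v)*(167 + v))
((-509 - 1*(-10963)) + m(135))/(-1*32604 + 20651) = ((-509 - 1*(-10963)) + (-18040 + 135² + 59*135))/(-1*32604 + 20651) = ((-509 + 10963) + (-18040 + 18225 + 7965))/(-32604 + 20651) = (10454 + 8150)/(-11953) = 18604*(-1/11953) = -18604/11953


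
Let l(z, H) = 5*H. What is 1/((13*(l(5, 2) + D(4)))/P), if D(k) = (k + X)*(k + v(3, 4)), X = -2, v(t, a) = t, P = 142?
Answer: 71/156 ≈ 0.45513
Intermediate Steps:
D(k) = (-2 + k)*(3 + k) (D(k) = (k - 2)*(k + 3) = (-2 + k)*(3 + k))
1/((13*(l(5, 2) + D(4)))/P) = 1/((13*(5*2 + (-6 + 4 + 4**2)))/142) = 1/((13*(10 + (-6 + 4 + 16)))*(1/142)) = 1/((13*(10 + 14))*(1/142)) = 1/((13*24)*(1/142)) = 1/(312*(1/142)) = 1/(156/71) = 71/156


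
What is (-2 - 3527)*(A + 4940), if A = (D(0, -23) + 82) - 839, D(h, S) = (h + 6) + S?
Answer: -14701814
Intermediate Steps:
D(h, S) = 6 + S + h (D(h, S) = (6 + h) + S = 6 + S + h)
A = -774 (A = ((6 - 23 + 0) + 82) - 839 = (-17 + 82) - 839 = 65 - 839 = -774)
(-2 - 3527)*(A + 4940) = (-2 - 3527)*(-774 + 4940) = -3529*4166 = -14701814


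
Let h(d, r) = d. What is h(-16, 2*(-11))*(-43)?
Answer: 688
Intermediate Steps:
h(-16, 2*(-11))*(-43) = -16*(-43) = 688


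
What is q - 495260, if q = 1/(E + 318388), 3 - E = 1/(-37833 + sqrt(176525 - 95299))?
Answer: -35928719423427263417418767/72545167030761847755 - sqrt(81226)/145090334061523695510 ≈ -4.9526e+5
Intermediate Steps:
E = 3 - 1/(-37833 + sqrt(81226)) (E = 3 - 1/(-37833 + sqrt(176525 - 95299)) = 3 - 1/(-37833 + sqrt(81226)) ≈ 3.0000)
q = 1/(455698603445066/1431254663 + sqrt(81226)/1431254663) (q = 1/((4293801822/1431254663 + sqrt(81226)/1431254663) + 318388) = 1/(455698603445066/1431254663 + sqrt(81226)/1431254663) ≈ 3.1408e-6)
q - 495260 = (227849301722533/72545167030761847755 - sqrt(81226)/145090334061523695510) - 495260 = -35928719423427263417418767/72545167030761847755 - sqrt(81226)/145090334061523695510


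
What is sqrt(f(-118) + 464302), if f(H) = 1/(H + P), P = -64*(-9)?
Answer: 3*sqrt(10821538354)/458 ≈ 681.40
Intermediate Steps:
P = 576
f(H) = 1/(576 + H) (f(H) = 1/(H + 576) = 1/(576 + H))
sqrt(f(-118) + 464302) = sqrt(1/(576 - 118) + 464302) = sqrt(1/458 + 464302) = sqrt(212650317/458) = 3*sqrt(10821538354)/458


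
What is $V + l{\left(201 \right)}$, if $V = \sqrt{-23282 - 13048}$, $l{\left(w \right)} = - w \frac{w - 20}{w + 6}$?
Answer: $- \frac{12127}{69} + i \sqrt{36330} \approx -175.75 + 190.6 i$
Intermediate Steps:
$l{\left(w \right)} = - \frac{w \left(-20 + w\right)}{6 + w}$ ($l{\left(w \right)} = - w \frac{w - 20}{6 + w} = - w \frac{-20 + w}{6 + w} = - \frac{w \left(-20 + w\right)}{6 + w}$)
$V = i \sqrt{36330}$ ($V = \sqrt{-36330} = i \sqrt{36330} \approx 190.6 i$)
$V + l{\left(201 \right)} = i \sqrt{36330} + \frac{201 \left(20 - 201\right)}{6 + 201} = i \sqrt{36330} + \frac{201 \left(20 - 201\right)}{207} = i \sqrt{36330} + 201 \cdot \frac{1}{207} \left(-181\right) = i \sqrt{36330} - \frac{12127}{69} = - \frac{12127}{69} + i \sqrt{36330}$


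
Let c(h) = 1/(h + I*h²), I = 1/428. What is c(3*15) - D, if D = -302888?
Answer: 6446971508/21285 ≈ 3.0289e+5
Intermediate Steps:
I = 1/428 ≈ 0.0023364
c(h) = 1/(h + h²/428)
c(3*15) - D = 428/(((3*15))*(428 + 3*15)) - 1*(-302888) = 428/(45*(428 + 45)) + 302888 = 428*(1/45)/473 + 302888 = 428*(1/45)*(1/473) + 302888 = 428/21285 + 302888 = 6446971508/21285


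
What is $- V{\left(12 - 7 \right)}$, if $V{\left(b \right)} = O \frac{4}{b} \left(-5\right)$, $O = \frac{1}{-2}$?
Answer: $-2$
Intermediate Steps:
$O = - \frac{1}{2} \approx -0.5$
$V{\left(b \right)} = \frac{10}{b}$ ($V{\left(b \right)} = - \frac{4 \frac{1}{b}}{2} \left(-5\right) = - \frac{2}{b} \left(-5\right) = \frac{10}{b}$)
$- V{\left(12 - 7 \right)} = - \frac{10}{12 - 7} = - \frac{10}{5} = \left(-1\right) 2 = -2$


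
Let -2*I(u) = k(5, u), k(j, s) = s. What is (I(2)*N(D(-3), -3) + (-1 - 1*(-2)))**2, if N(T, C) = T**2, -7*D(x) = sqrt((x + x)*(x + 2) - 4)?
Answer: 2209/2401 ≈ 0.92003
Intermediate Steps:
I(u) = -u/2
D(x) = -sqrt(-4 + 2*x*(2 + x))/7 (D(x) = -sqrt((x + x)*(x + 2) - 4)/7 = -sqrt((2*x)*(2 + x) - 4)/7 = -sqrt(2*x*(2 + x) - 4)/7 = -sqrt(-4 + 2*x*(2 + x))/7)
(I(2)*N(D(-3), -3) + (-1 - 1*(-2)))**2 = ((-1/2*2)*(-sqrt(-4 + 2*(-3)**2 + 4*(-3))/7)**2 + (-1 - 1*(-2)))**2 = (-(-sqrt(-4 + 2*9 - 12)/7)**2 + (-1 + 2))**2 = (-(-sqrt(-4 + 18 - 12)/7)**2 + 1)**2 = (-(-sqrt(2)/7)**2 + 1)**2 = (-1*2/49 + 1)**2 = (-2/49 + 1)**2 = (47/49)**2 = 2209/2401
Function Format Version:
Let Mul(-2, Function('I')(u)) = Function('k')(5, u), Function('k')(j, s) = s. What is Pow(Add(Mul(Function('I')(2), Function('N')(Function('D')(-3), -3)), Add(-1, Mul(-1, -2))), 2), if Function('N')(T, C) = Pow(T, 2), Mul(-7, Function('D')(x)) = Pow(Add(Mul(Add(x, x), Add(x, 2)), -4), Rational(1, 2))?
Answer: Rational(2209, 2401) ≈ 0.92003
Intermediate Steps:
Function('I')(u) = Mul(Rational(-1, 2), u)
Function('D')(x) = Mul(Rational(-1, 7), Pow(Add(-4, Mul(2, x, Add(2, x))), Rational(1, 2))) (Function('D')(x) = Mul(Rational(-1, 7), Pow(Add(Mul(Add(x, x), Add(x, 2)), -4), Rational(1, 2))) = Mul(Rational(-1, 7), Pow(Add(Mul(Mul(2, x), Add(2, x)), -4), Rational(1, 2))) = Mul(Rational(-1, 7), Pow(Add(Mul(2, x, Add(2, x)), -4), Rational(1, 2))) = Mul(Rational(-1, 7), Pow(Add(-4, Mul(2, x, Add(2, x))), Rational(1, 2))))
Pow(Add(Mul(Function('I')(2), Function('N')(Function('D')(-3), -3)), Add(-1, Mul(-1, -2))), 2) = Pow(Add(Mul(Mul(Rational(-1, 2), 2), Pow(Mul(Rational(-1, 7), Pow(Add(-4, Mul(2, Pow(-3, 2)), Mul(4, -3)), Rational(1, 2))), 2)), Add(-1, Mul(-1, -2))), 2) = Pow(Add(Mul(-1, Pow(Mul(Rational(-1, 7), Pow(Add(-4, Mul(2, 9), -12), Rational(1, 2))), 2)), Add(-1, 2)), 2) = Pow(Add(Mul(-1, Pow(Mul(Rational(-1, 7), Pow(Add(-4, 18, -12), Rational(1, 2))), 2)), 1), 2) = Pow(Add(Mul(-1, Pow(Mul(Rational(-1, 7), Pow(2, Rational(1, 2))), 2)), 1), 2) = Pow(Add(Mul(-1, Rational(2, 49)), 1), 2) = Pow(Add(Rational(-2, 49), 1), 2) = Pow(Rational(47, 49), 2) = Rational(2209, 2401)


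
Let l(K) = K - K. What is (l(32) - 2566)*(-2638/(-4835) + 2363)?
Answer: -29323588538/4835 ≈ -6.0649e+6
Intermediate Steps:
l(K) = 0
(l(32) - 2566)*(-2638/(-4835) + 2363) = (0 - 2566)*(-2638/(-4835) + 2363) = -2566*(-2638*(-1/4835) + 2363) = -2566*(2638/4835 + 2363) = -2566*11427743/4835 = -29323588538/4835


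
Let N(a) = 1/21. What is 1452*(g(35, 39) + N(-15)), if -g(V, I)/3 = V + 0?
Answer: -1066736/7 ≈ -1.5239e+5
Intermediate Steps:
N(a) = 1/21
g(V, I) = -3*V (g(V, I) = -3*(V + 0) = -3*V)
1452*(g(35, 39) + N(-15)) = 1452*(-3*35 + 1/21) = 1452*(-105 + 1/21) = 1452*(-2204/21) = -1066736/7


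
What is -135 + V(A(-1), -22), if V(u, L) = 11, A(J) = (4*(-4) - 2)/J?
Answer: -124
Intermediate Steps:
A(J) = -18/J (A(J) = (-16 - 2)/J = -18/J)
-135 + V(A(-1), -22) = -135 + 11 = -124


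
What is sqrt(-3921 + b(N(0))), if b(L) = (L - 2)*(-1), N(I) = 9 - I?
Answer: 2*I*sqrt(982) ≈ 62.674*I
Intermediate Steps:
b(L) = 2 - L (b(L) = (-2 + L)*(-1) = 2 - L)
sqrt(-3921 + b(N(0))) = sqrt(-3921 + (2 - (9 - 1*0))) = sqrt(-3921 + (2 - (9 + 0))) = sqrt(-3921 + (2 - 1*9)) = sqrt(-3921 + (2 - 9)) = sqrt(-3921 - 7) = sqrt(-3928) = 2*I*sqrt(982)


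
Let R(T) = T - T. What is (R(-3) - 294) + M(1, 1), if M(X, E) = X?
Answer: -293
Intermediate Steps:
R(T) = 0
(R(-3) - 294) + M(1, 1) = (0 - 294) + 1 = -294 + 1 = -293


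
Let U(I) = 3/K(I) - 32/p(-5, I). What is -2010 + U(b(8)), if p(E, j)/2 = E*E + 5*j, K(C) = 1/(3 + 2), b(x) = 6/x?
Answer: -229489/115 ≈ -1995.6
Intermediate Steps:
K(C) = ⅕ (K(C) = 1/5 = ⅕)
p(E, j) = 2*E² + 10*j (p(E, j) = 2*(E*E + 5*j) = 2*(E² + 5*j) = 2*E² + 10*j)
U(I) = 15 - 32/(50 + 10*I) (U(I) = 3/(⅕) - 32/(2*(-5)² + 10*I) = 3*5 - 32/(2*25 + 10*I) = 15 - 32/(50 + 10*I))
-2010 + U(b(8)) = -2010 + (359 + 75*(6/8))/(5*(5 + 6/8)) = -2010 + (359 + 75*(6*(⅛)))/(5*(5 + 6*(⅛))) = -2010 + (359 + 75*(¾))/(5*(5 + ¾)) = -2010 + (359 + 225/4)/(5*(23/4)) = -2010 + (⅕)*(4/23)*(1661/4) = -2010 + 1661/115 = -229489/115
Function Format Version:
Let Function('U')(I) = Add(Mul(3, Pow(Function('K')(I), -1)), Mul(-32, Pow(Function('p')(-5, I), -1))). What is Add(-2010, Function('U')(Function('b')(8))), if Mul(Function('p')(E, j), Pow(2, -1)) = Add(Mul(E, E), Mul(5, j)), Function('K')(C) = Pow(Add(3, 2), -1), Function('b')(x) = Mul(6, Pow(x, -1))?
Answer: Rational(-229489, 115) ≈ -1995.6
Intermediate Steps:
Function('K')(C) = Rational(1, 5) (Function('K')(C) = Pow(5, -1) = Rational(1, 5))
Function('p')(E, j) = Add(Mul(2, Pow(E, 2)), Mul(10, j)) (Function('p')(E, j) = Mul(2, Add(Mul(E, E), Mul(5, j))) = Mul(2, Add(Pow(E, 2), Mul(5, j))) = Add(Mul(2, Pow(E, 2)), Mul(10, j)))
Function('U')(I) = Add(15, Mul(-32, Pow(Add(50, Mul(10, I)), -1))) (Function('U')(I) = Add(Mul(3, Pow(Rational(1, 5), -1)), Mul(-32, Pow(Add(Mul(2, Pow(-5, 2)), Mul(10, I)), -1))) = Add(Mul(3, 5), Mul(-32, Pow(Add(Mul(2, 25), Mul(10, I)), -1))) = Add(15, Mul(-32, Pow(Add(50, Mul(10, I)), -1))))
Add(-2010, Function('U')(Function('b')(8))) = Add(-2010, Mul(Rational(1, 5), Pow(Add(5, Mul(6, Pow(8, -1))), -1), Add(359, Mul(75, Mul(6, Pow(8, -1)))))) = Add(-2010, Mul(Rational(1, 5), Pow(Add(5, Mul(6, Rational(1, 8))), -1), Add(359, Mul(75, Mul(6, Rational(1, 8)))))) = Add(-2010, Mul(Rational(1, 5), Pow(Add(5, Rational(3, 4)), -1), Add(359, Mul(75, Rational(3, 4))))) = Add(-2010, Mul(Rational(1, 5), Pow(Rational(23, 4), -1), Add(359, Rational(225, 4)))) = Add(-2010, Mul(Rational(1, 5), Rational(4, 23), Rational(1661, 4))) = Add(-2010, Rational(1661, 115)) = Rational(-229489, 115)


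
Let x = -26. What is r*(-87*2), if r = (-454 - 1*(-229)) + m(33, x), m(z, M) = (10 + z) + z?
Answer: 25926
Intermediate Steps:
m(z, M) = 10 + 2*z
r = -149 (r = (-454 - 1*(-229)) + (10 + 2*33) = (-454 + 229) + (10 + 66) = -225 + 76 = -149)
r*(-87*2) = -(-12963)*2 = -149*(-174) = 25926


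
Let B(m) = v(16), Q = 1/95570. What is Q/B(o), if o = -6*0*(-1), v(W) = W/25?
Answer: 5/305824 ≈ 1.6349e-5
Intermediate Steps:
v(W) = W/25 (v(W) = W*(1/25) = W/25)
Q = 1/95570 ≈ 1.0464e-5
o = 0 (o = 0*(-1) = 0)
B(m) = 16/25 (B(m) = (1/25)*16 = 16/25)
Q/B(o) = 1/(95570*(16/25)) = (1/95570)*(25/16) = 5/305824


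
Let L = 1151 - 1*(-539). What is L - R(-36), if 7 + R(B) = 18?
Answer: 1679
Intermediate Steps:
L = 1690 (L = 1151 + 539 = 1690)
R(B) = 11 (R(B) = -7 + 18 = 11)
L - R(-36) = 1690 - 1*11 = 1690 - 11 = 1679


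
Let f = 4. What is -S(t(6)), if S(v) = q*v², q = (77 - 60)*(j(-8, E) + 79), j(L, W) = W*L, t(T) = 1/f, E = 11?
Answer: 153/16 ≈ 9.5625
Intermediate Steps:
t(T) = ¼ (t(T) = 1/4 = ¼)
j(L, W) = L*W
q = -153 (q = (77 - 60)*(-8*11 + 79) = 17*(-88 + 79) = 17*(-9) = -153)
S(v) = -153*v²
-S(t(6)) = -(-153)*(¼)² = -(-153)/16 = -1*(-153/16) = 153/16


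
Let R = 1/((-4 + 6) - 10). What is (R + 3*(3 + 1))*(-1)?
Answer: -95/8 ≈ -11.875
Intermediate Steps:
R = -⅛ (R = 1/(2 - 10) = 1/(-8) = -⅛ ≈ -0.12500)
(R + 3*(3 + 1))*(-1) = (-⅛ + 3*(3 + 1))*(-1) = (-⅛ + 3*4)*(-1) = (-⅛ + 12)*(-1) = (95/8)*(-1) = -95/8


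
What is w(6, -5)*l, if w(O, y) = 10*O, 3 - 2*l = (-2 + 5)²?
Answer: -180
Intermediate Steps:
l = -3 (l = 3/2 - (-2 + 5)²/2 = 3/2 - ½*3² = 3/2 - ½*9 = 3/2 - 9/2 = -3)
w(6, -5)*l = (10*6)*(-3) = 60*(-3) = -180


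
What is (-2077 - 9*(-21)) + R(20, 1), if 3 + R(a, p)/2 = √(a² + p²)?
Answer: -1894 + 2*√401 ≈ -1853.9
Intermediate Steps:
R(a, p) = -6 + 2*√(a² + p²)
(-2077 - 9*(-21)) + R(20, 1) = (-2077 - 9*(-21)) + (-6 + 2*√(20² + 1²)) = (-2077 + 189) + (-6 + 2*√(400 + 1)) = -1888 + (-6 + 2*√401) = -1894 + 2*√401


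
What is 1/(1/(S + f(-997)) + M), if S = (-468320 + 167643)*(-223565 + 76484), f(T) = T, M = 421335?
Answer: 44223872840/18633065463041401 ≈ 2.3734e-6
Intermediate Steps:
S = 44223873837 (S = -300677*(-147081) = 44223873837)
1/(1/(S + f(-997)) + M) = 1/(1/(44223873837 - 997) + 421335) = 1/(1/44223872840 + 421335) = 1/(18633065463041401/44223872840) = 44223872840/18633065463041401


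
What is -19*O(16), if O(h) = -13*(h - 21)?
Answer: -1235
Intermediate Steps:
O(h) = 273 - 13*h (O(h) = -13*(-21 + h) = 273 - 13*h)
-19*O(16) = -19*(273 - 13*16) = -19*(273 - 208) = -19*65 = -1235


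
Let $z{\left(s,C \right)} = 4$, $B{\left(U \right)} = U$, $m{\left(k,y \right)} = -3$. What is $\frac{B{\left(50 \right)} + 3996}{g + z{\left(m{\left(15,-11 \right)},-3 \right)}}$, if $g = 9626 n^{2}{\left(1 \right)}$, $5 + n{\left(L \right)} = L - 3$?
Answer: $\frac{2023}{235839} \approx 0.0085779$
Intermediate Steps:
$n{\left(L \right)} = -8 + L$ ($n{\left(L \right)} = -5 + \left(L - 3\right) = -5 + \left(-3 + L\right) = -8 + L$)
$g = 471674$ ($g = 9626 \left(-8 + 1\right)^{2} = 9626 \left(-7\right)^{2} = 9626 \cdot 49 = 471674$)
$\frac{B{\left(50 \right)} + 3996}{g + z{\left(m{\left(15,-11 \right)},-3 \right)}} = \frac{50 + 3996}{471674 + 4} = \frac{4046}{471678} = 4046 \cdot \frac{1}{471678} = \frac{2023}{235839}$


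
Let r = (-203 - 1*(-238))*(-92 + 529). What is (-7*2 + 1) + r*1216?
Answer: 18598707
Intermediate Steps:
r = 15295 (r = (-203 + 238)*437 = 35*437 = 15295)
(-7*2 + 1) + r*1216 = (-7*2 + 1) + 15295*1216 = (-14 + 1) + 18598720 = -13 + 18598720 = 18598707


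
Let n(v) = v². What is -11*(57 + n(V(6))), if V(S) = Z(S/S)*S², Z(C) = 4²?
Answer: -3650163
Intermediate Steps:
Z(C) = 16
V(S) = 16*S²
-11*(57 + n(V(6))) = -11*(57 + (16*6²)²) = -11*(57 + (16*36)²) = -11*(57 + 576²) = -11*(57 + 331776) = -11*331833 = -3650163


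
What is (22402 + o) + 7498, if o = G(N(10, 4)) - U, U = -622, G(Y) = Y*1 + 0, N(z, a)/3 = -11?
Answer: 30489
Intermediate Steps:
N(z, a) = -33 (N(z, a) = 3*(-11) = -33)
G(Y) = Y (G(Y) = Y + 0 = Y)
o = 589 (o = -33 - 1*(-622) = -33 + 622 = 589)
(22402 + o) + 7498 = (22402 + 589) + 7498 = 22991 + 7498 = 30489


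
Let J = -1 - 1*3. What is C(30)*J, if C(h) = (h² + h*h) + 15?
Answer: -7260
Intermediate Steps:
J = -4 (J = -1 - 3 = -4)
C(h) = 15 + 2*h² (C(h) = (h² + h²) + 15 = 2*h² + 15 = 15 + 2*h²)
C(30)*J = (15 + 2*30²)*(-4) = (15 + 2*900)*(-4) = (15 + 1800)*(-4) = 1815*(-4) = -7260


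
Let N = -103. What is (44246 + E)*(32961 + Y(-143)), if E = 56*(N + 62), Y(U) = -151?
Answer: 1376379500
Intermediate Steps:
E = -2296 (E = 56*(-103 + 62) = 56*(-41) = -2296)
(44246 + E)*(32961 + Y(-143)) = (44246 - 2296)*(32961 - 151) = 41950*32810 = 1376379500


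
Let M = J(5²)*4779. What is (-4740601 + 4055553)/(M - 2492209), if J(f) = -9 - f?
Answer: 685048/2654695 ≈ 0.25805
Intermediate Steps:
M = -162486 (M = (-9 - 1*5²)*4779 = (-9 - 1*25)*4779 = (-9 - 25)*4779 = -34*4779 = -162486)
(-4740601 + 4055553)/(M - 2492209) = (-4740601 + 4055553)/(-162486 - 2492209) = -685048/(-2654695) = -685048*(-1/2654695) = 685048/2654695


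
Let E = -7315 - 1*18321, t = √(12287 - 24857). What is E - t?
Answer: -25636 - I*√12570 ≈ -25636.0 - 112.12*I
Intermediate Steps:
t = I*√12570 (t = √(-12570) = I*√12570 ≈ 112.12*I)
E = -25636 (E = -7315 - 18321 = -25636)
E - t = -25636 - I*√12570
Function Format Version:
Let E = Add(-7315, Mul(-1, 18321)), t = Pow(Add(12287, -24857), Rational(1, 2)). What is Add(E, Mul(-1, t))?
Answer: Add(-25636, Mul(-1, I, Pow(12570, Rational(1, 2)))) ≈ Add(-25636., Mul(-112.12, I))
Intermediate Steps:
t = Mul(I, Pow(12570, Rational(1, 2))) (t = Pow(-12570, Rational(1, 2)) = Mul(I, Pow(12570, Rational(1, 2))) ≈ Mul(112.12, I))
E = -25636 (E = Add(-7315, -18321) = -25636)
Add(E, Mul(-1, t)) = Add(-25636, Mul(-1, Mul(I, Pow(12570, Rational(1, 2))))) = Add(-25636, Mul(-1, I, Pow(12570, Rational(1, 2))))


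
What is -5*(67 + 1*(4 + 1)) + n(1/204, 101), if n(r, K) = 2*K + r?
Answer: -32231/204 ≈ -158.00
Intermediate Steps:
n(r, K) = r + 2*K
-5*(67 + 1*(4 + 1)) + n(1/204, 101) = -5*(67 + 1*(4 + 1)) + (1/204 + 2*101) = -5*(67 + 1*5) + (1/204 + 202) = -5*(67 + 5) + 41209/204 = -5*72 + 41209/204 = -360 + 41209/204 = -32231/204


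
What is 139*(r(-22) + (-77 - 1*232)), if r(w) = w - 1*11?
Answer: -47538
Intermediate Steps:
r(w) = -11 + w (r(w) = w - 11 = -11 + w)
139*(r(-22) + (-77 - 1*232)) = 139*((-11 - 22) + (-77 - 1*232)) = 139*(-33 + (-77 - 232)) = 139*(-33 - 309) = 139*(-342) = -47538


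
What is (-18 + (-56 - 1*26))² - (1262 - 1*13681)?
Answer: 22419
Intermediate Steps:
(-18 + (-56 - 1*26))² - (1262 - 1*13681) = (-18 + (-56 - 26))² - (1262 - 13681) = (-18 - 82)² - 1*(-12419) = (-100)² + 12419 = 10000 + 12419 = 22419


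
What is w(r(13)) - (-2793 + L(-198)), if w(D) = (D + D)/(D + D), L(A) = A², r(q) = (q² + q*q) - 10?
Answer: -36410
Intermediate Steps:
r(q) = -10 + 2*q² (r(q) = (q² + q²) - 10 = 2*q² - 10 = -10 + 2*q²)
w(D) = 1 (w(D) = (2*D)/((2*D)) = (2*D)*(1/(2*D)) = 1)
w(r(13)) - (-2793 + L(-198)) = 1 - (-2793 + (-198)²) = 1 - (-2793 + 39204) = 1 - 1*36411 = 1 - 36411 = -36410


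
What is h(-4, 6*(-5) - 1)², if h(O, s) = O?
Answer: 16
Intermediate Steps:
h(-4, 6*(-5) - 1)² = (-4)² = 16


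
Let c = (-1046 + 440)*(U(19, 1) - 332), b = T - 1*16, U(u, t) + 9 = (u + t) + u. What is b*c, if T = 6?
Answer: -1830120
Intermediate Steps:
U(u, t) = -9 + t + 2*u (U(u, t) = -9 + ((u + t) + u) = -9 + ((t + u) + u) = -9 + (t + 2*u) = -9 + t + 2*u)
b = -10 (b = 6 - 1*16 = 6 - 16 = -10)
c = 183012 (c = (-1046 + 440)*((-9 + 1 + 2*19) - 332) = -606*((-9 + 1 + 38) - 332) = -606*(30 - 332) = -606*(-302) = 183012)
b*c = -10*183012 = -1830120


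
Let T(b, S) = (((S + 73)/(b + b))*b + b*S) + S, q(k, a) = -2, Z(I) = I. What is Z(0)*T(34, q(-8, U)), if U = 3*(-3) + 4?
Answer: 0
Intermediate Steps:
U = -5 (U = -9 + 4 = -5)
T(b, S) = 73/2 + 3*S/2 + S*b (T(b, S) = (((73 + S)/((2*b)))*b + S*b) + S = (((73 + S)*(1/(2*b)))*b + S*b) + S = (((73 + S)/(2*b))*b + S*b) + S = ((73/2 + S/2) + S*b) + S = (73/2 + S/2 + S*b) + S = 73/2 + 3*S/2 + S*b)
Z(0)*T(34, q(-8, U)) = 0*(73/2 + (3/2)*(-2) - 2*34) = 0*(73/2 - 3 - 68) = 0*(-69/2) = 0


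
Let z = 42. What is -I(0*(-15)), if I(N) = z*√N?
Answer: 0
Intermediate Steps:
I(N) = 42*√N
-I(0*(-15)) = -42*√(0*(-15)) = -42*√0 = -42*0 = -1*0 = 0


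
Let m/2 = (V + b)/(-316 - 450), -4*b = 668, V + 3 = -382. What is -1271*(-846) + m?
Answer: 411827430/383 ≈ 1.0753e+6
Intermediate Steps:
V = -385 (V = -3 - 382 = -385)
b = -167 (b = -¼*668 = -167)
m = 552/383 (m = 2*((-385 - 167)/(-316 - 450)) = 2*(-552/(-766)) = 2*(-552*(-1/766)) = 2*(276/383) = 552/383 ≈ 1.4413)
-1271*(-846) + m = -1271*(-846) + 552/383 = 1075266 + 552/383 = 411827430/383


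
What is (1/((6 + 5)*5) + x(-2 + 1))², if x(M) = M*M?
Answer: 3136/3025 ≈ 1.0367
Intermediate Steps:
x(M) = M²
(1/((6 + 5)*5) + x(-2 + 1))² = (1/((6 + 5)*5) + (-2 + 1)²)² = (1/(11*5) + (-1)²)² = (1/55 + 1)² = (56/55)² = 3136/3025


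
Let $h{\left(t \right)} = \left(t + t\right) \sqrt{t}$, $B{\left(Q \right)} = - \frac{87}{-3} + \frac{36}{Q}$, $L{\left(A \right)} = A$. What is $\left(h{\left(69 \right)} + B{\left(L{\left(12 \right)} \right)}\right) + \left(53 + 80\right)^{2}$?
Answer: $17721 + 138 \sqrt{69} \approx 18867.0$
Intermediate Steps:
$B{\left(Q \right)} = 29 + \frac{36}{Q}$ ($B{\left(Q \right)} = \left(-87\right) \left(- \frac{1}{3}\right) + \frac{36}{Q} = 29 + \frac{36}{Q}$)
$h{\left(t \right)} = 2 t^{\frac{3}{2}}$ ($h{\left(t \right)} = 2 t \sqrt{t} = 2 t^{\frac{3}{2}}$)
$\left(h{\left(69 \right)} + B{\left(L{\left(12 \right)} \right)}\right) + \left(53 + 80\right)^{2} = \left(2 \cdot 69^{\frac{3}{2}} + \left(29 + \frac{36}{12}\right)\right) + \left(53 + 80\right)^{2} = \left(2 \cdot 69 \sqrt{69} + \left(29 + 36 \cdot \frac{1}{12}\right)\right) + 133^{2} = \left(138 \sqrt{69} + \left(29 + 3\right)\right) + 17689 = \left(138 \sqrt{69} + 32\right) + 17689 = \left(32 + 138 \sqrt{69}\right) + 17689 = 17721 + 138 \sqrt{69}$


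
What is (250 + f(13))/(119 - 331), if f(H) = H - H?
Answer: -125/106 ≈ -1.1792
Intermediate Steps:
f(H) = 0
(250 + f(13))/(119 - 331) = (250 + 0)/(119 - 331) = 250/(-212) = 250*(-1/212) = -125/106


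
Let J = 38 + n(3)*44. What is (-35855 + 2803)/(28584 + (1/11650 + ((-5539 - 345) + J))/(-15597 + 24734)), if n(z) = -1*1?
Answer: -3518254844600/3042585274701 ≈ -1.1563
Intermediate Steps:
n(z) = -1
J = -6 (J = 38 - 1*44 = 38 - 44 = -6)
(-35855 + 2803)/(28584 + (1/11650 + ((-5539 - 345) + J))/(-15597 + 24734)) = (-35855 + 2803)/(28584 + (1/11650 + ((-5539 - 345) - 6))/(-15597 + 24734)) = -33052/(28584 + (1/11650 + (-5884 - 6))/9137) = -33052/(28584 + (1/11650 - 5890)*(1/9137)) = -33052/(28584 - 68618499/11650*1/9137) = -33052/(28584 - 68618499/106446050) = -33052/3042585274701/106446050 = -33052*106446050/3042585274701 = -3518254844600/3042585274701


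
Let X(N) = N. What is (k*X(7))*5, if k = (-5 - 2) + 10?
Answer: 105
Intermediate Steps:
k = 3 (k = -7 + 10 = 3)
(k*X(7))*5 = (3*7)*5 = 21*5 = 105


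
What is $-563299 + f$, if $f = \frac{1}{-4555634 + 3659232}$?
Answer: $- \frac{504942350199}{896402} \approx -5.633 \cdot 10^{5}$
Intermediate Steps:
$f = - \frac{1}{896402}$ ($f = \frac{1}{-896402} = - \frac{1}{896402} \approx -1.1156 \cdot 10^{-6}$)
$-563299 + f = -563299 - \frac{1}{896402} = - \frac{504942350199}{896402}$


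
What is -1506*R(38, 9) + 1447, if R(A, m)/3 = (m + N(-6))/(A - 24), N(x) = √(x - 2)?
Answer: -10202/7 - 4518*I*√2/7 ≈ -1457.4 - 912.77*I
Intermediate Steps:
N(x) = √(-2 + x)
R(A, m) = 3*(m + 2*I*√2)/(-24 + A) (R(A, m) = 3*((m + √(-2 - 6))/(A - 24)) = 3*((m + √(-8))/(-24 + A)) = 3*((m + 2*I*√2)/(-24 + A)) = 3*(m + 2*I*√2)/(-24 + A))
-1506*R(38, 9) + 1447 = -4518*(9 + 2*I*√2)/(-24 + 38) + 1447 = -4518*(9 + 2*I*√2)/14 + 1447 = -1506*(27/14 + 3*I*√2/7) + 1447 = (-20331/7 - 4518*I*√2/7) + 1447 = -10202/7 - 4518*I*√2/7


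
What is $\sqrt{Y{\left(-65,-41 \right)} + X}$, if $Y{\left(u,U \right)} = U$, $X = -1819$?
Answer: $2 i \sqrt{465} \approx 43.128 i$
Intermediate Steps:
$\sqrt{Y{\left(-65,-41 \right)} + X} = \sqrt{-41 - 1819} = \sqrt{-1860} = 2 i \sqrt{465}$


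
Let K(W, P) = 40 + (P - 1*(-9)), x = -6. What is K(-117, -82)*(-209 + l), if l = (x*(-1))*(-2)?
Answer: 7293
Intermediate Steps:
K(W, P) = 49 + P (K(W, P) = 40 + (P + 9) = 40 + (9 + P) = 49 + P)
l = -12 (l = -6*(-1)*(-2) = 6*(-2) = -12)
K(-117, -82)*(-209 + l) = (49 - 82)*(-209 - 12) = -33*(-221) = 7293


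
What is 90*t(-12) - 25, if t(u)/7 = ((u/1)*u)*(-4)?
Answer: -362905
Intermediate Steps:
t(u) = -28*u² (t(u) = 7*(((u/1)*u)*(-4)) = 7*(((u*1)*u)*(-4)) = 7*((u*u)*(-4)) = 7*(u²*(-4)) = 7*(-4*u²) = -28*u²)
90*t(-12) - 25 = 90*(-28*(-12)²) - 25 = 90*(-28*144) - 25 = 90*(-4032) - 25 = -362880 - 25 = -362905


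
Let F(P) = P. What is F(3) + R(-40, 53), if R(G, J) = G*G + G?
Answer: 1563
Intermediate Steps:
R(G, J) = G + G**2 (R(G, J) = G**2 + G = G + G**2)
F(3) + R(-40, 53) = 3 - 40*(1 - 40) = 3 - 40*(-39) = 3 + 1560 = 1563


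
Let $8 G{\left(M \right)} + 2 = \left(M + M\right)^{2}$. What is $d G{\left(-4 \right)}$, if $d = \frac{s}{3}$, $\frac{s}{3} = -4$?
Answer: $-31$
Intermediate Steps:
$s = -12$ ($s = 3 \left(-4\right) = -12$)
$d = -4$ ($d = - \frac{12}{3} = \left(-12\right) \frac{1}{3} = -4$)
$G{\left(M \right)} = - \frac{1}{4} + \frac{M^{2}}{2}$ ($G{\left(M \right)} = - \frac{1}{4} + \frac{\left(M + M\right)^{2}}{8} = - \frac{1}{4} + \frac{\left(2 M\right)^{2}}{8} = - \frac{1}{4} + \frac{4 M^{2}}{8} = - \frac{1}{4} + \frac{M^{2}}{2}$)
$d G{\left(-4 \right)} = - 4 \left(- \frac{1}{4} + \frac{\left(-4\right)^{2}}{2}\right) = - 4 \left(- \frac{1}{4} + \frac{1}{2} \cdot 16\right) = - 4 \left(- \frac{1}{4} + 8\right) = \left(-4\right) \frac{31}{4} = -31$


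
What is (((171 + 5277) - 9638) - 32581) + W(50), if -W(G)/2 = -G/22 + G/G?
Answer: -404453/11 ≈ -36768.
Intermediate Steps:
W(G) = -2 + G/11 (W(G) = -2*(-G/22 + G/G) = -2*(-G*(1/22) + 1) = -2*(-G/22 + 1) = -2*(1 - G/22) = -2 + G/11)
(((171 + 5277) - 9638) - 32581) + W(50) = (((171 + 5277) - 9638) - 32581) + (-2 + (1/11)*50) = ((5448 - 9638) - 32581) + (-2 + 50/11) = (-4190 - 32581) + 28/11 = -36771 + 28/11 = -404453/11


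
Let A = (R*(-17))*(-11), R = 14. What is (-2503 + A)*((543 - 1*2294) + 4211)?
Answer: 282900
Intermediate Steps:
A = 2618 (A = (14*(-17))*(-11) = -238*(-11) = 2618)
(-2503 + A)*((543 - 1*2294) + 4211) = (-2503 + 2618)*((543 - 1*2294) + 4211) = 115*((543 - 2294) + 4211) = 115*(-1751 + 4211) = 115*2460 = 282900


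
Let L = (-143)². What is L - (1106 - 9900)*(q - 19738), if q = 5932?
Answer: -121389515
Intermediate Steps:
L = 20449
L - (1106 - 9900)*(q - 19738) = 20449 - (1106 - 9900)*(5932 - 19738) = 20449 - (-8794)*(-13806) = 20449 - 1*121409964 = 20449 - 121409964 = -121389515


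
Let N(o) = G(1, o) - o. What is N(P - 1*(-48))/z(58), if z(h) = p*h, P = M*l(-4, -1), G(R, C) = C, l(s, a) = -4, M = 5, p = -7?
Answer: 0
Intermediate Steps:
P = -20 (P = 5*(-4) = -20)
z(h) = -7*h
N(o) = 0 (N(o) = o - o = 0)
N(P - 1*(-48))/z(58) = 0/((-7*58)) = 0/(-406) = 0*(-1/406) = 0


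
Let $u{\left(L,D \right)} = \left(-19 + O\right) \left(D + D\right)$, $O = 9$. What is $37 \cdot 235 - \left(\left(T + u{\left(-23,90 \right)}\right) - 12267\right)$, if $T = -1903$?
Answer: $24665$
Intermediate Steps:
$u{\left(L,D \right)} = - 20 D$ ($u{\left(L,D \right)} = \left(-19 + 9\right) \left(D + D\right) = - 10 \cdot 2 D = - 20 D$)
$37 \cdot 235 - \left(\left(T + u{\left(-23,90 \right)}\right) - 12267\right) = 37 \cdot 235 - \left(\left(-1903 - 1800\right) - 12267\right) = 8695 - \left(\left(-1903 - 1800\right) - 12267\right) = 8695 - \left(-3703 - 12267\right) = 8695 - -15970 = 8695 + 15970 = 24665$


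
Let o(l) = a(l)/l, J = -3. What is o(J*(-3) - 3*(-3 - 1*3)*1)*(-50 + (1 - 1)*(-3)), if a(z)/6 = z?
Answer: -300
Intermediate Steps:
a(z) = 6*z
o(l) = 6 (o(l) = (6*l)/l = 6)
o(J*(-3) - 3*(-3 - 1*3)*1)*(-50 + (1 - 1)*(-3)) = 6*(-50 + (1 - 1)*(-3)) = 6*(-50 + 0*(-3)) = 6*(-50 + 0) = 6*(-50) = -300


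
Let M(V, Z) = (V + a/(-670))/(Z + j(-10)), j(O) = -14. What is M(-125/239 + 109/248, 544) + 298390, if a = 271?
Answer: 3140179843114729/10523743600 ≈ 2.9839e+5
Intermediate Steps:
M(V, Z) = (-271/670 + V)/(-14 + Z) (M(V, Z) = (V + 271/(-670))/(Z - 14) = (V + 271*(-1/670))/(-14 + Z) = (V - 271/670)/(-14 + Z) = (-271/670 + V)/(-14 + Z))
M(-125/239 + 109/248, 544) + 298390 = (-271/670 + (-125/239 + 109/248))/(-14 + 544) + 298390 = (-271/670 + (-125*1/239 + 109*(1/248)))/530 + 298390 = (-271/670 + (-125/239 + 109/248))/530 + 298390 = (-271/670 - 4949/59272)/530 + 298390 = (1/530)*(-9689271/19856120) + 298390 = -9689271/10523743600 + 298390 = 3140179843114729/10523743600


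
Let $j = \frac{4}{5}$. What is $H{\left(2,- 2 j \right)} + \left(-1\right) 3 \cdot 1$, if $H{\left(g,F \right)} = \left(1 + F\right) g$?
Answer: $- \frac{21}{5} \approx -4.2$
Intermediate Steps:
$j = \frac{4}{5}$ ($j = 4 \cdot \frac{1}{5} = \frac{4}{5} \approx 0.8$)
$H{\left(g,F \right)} = g \left(1 + F\right)$
$H{\left(2,- 2 j \right)} + \left(-1\right) 3 \cdot 1 = 2 \left(1 - \frac{8}{5}\right) + \left(-1\right) 3 \cdot 1 = 2 \left(1 - \frac{8}{5}\right) - 3 = 2 \left(- \frac{3}{5}\right) - 3 = - \frac{6}{5} - 3 = - \frac{21}{5}$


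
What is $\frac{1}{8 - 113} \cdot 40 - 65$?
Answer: $- \frac{1373}{21} \approx -65.381$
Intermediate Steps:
$\frac{1}{8 - 113} \cdot 40 - 65 = \frac{1}{-105} \cdot 40 - 65 = \left(- \frac{1}{105}\right) 40 - 65 = - \frac{8}{21} - 65 = - \frac{1373}{21}$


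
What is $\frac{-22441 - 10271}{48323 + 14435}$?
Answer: $- \frac{16356}{31379} \approx -0.52124$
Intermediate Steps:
$\frac{-22441 - 10271}{48323 + 14435} = - \frac{32712}{62758} = \left(-32712\right) \frac{1}{62758} = - \frac{16356}{31379}$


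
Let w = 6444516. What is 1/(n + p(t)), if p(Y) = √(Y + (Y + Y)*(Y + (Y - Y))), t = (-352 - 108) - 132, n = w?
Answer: 123933/798688187960 - √259/798688187960 ≈ 1.5515e-7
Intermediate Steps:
n = 6444516
t = -592 (t = -460 - 132 = -592)
p(Y) = √(Y + 2*Y²) (p(Y) = √(Y + (2*Y)*(Y + 0)) = √(Y + (2*Y)*Y) = √(Y + 2*Y²))
1/(n + p(t)) = 1/(6444516 + √(-592*(1 + 2*(-592)))) = 1/(6444516 + √(-592*(1 - 1184))) = 1/(6444516 + √(-592*(-1183))) = 1/(6444516 + √700336) = 1/(6444516 + 52*√259)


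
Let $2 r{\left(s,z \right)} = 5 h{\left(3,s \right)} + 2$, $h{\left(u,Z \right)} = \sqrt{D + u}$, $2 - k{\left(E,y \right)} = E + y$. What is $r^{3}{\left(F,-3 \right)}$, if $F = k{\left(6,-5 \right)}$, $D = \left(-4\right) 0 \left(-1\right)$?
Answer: $\frac{229}{4} + \frac{435 \sqrt{3}}{8} \approx 151.43$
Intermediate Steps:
$k{\left(E,y \right)} = 2 - E - y$ ($k{\left(E,y \right)} = 2 - \left(E + y\right) = 2 - E - y$)
$D = 0$ ($D = 0 \left(-1\right) = 0$)
$F = 1$ ($F = 2 - 6 - -5 = 2 - 6 + 5 = 1$)
$h{\left(u,Z \right)} = \sqrt{u}$ ($h{\left(u,Z \right)} = \sqrt{0 + u} = \sqrt{u}$)
$r{\left(s,z \right)} = 1 + \frac{5 \sqrt{3}}{2}$ ($r{\left(s,z \right)} = \frac{5 \sqrt{3} + 2}{2} = \frac{2 + 5 \sqrt{3}}{2} = 1 + \frac{5 \sqrt{3}}{2}$)
$r^{3}{\left(F,-3 \right)} = \left(1 + \frac{5 \sqrt{3}}{2}\right)^{3}$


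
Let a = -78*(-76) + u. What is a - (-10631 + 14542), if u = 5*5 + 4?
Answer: 2046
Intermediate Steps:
u = 29 (u = 25 + 4 = 29)
a = 5957 (a = -78*(-76) + 29 = 5928 + 29 = 5957)
a - (-10631 + 14542) = 5957 - (-10631 + 14542) = 5957 - 1*3911 = 5957 - 3911 = 2046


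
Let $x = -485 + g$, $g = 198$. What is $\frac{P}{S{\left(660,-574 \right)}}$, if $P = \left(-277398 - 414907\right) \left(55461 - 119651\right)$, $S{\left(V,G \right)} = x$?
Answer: $- \frac{6348436850}{41} \approx -1.5484 \cdot 10^{8}$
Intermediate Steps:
$x = -287$ ($x = -485 + 198 = -287$)
$S{\left(V,G \right)} = -287$
$P = 44439057950$ ($P = \left(-692305\right) \left(-64190\right) = 44439057950$)
$\frac{P}{S{\left(660,-574 \right)}} = \frac{44439057950}{-287} = 44439057950 \left(- \frac{1}{287}\right) = - \frac{6348436850}{41}$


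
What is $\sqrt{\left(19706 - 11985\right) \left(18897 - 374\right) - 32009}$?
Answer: $\sqrt{142984074} \approx 11958.0$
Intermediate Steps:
$\sqrt{\left(19706 - 11985\right) \left(18897 - 374\right) - 32009} = \sqrt{7721 \cdot 18523 - 32009} = \sqrt{143016083 - 32009} = \sqrt{142984074}$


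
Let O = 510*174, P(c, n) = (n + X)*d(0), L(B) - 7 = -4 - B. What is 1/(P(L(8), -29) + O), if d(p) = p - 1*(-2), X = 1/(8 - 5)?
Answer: 3/266048 ≈ 1.1276e-5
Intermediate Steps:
L(B) = 3 - B (L(B) = 7 + (-4 - B) = 3 - B)
X = ⅓ (X = 1/3 = ⅓ ≈ 0.33333)
d(p) = 2 + p (d(p) = p + 2 = 2 + p)
P(c, n) = ⅔ + 2*n (P(c, n) = (n + ⅓)*(2 + 0) = (⅓ + n)*2 = ⅔ + 2*n)
O = 88740
1/(P(L(8), -29) + O) = 1/((⅔ + 2*(-29)) + 88740) = 1/((⅔ - 58) + 88740) = 1/(-172/3 + 88740) = 1/(266048/3) = 3/266048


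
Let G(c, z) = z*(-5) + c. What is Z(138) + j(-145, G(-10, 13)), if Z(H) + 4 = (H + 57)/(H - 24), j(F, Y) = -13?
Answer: -581/38 ≈ -15.289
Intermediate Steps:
G(c, z) = c - 5*z (G(c, z) = -5*z + c = c - 5*z)
Z(H) = -4 + (57 + H)/(-24 + H) (Z(H) = -4 + (H + 57)/(H - 24) = -4 + (57 + H)/(-24 + H))
Z(138) + j(-145, G(-10, 13)) = 3*(51 - 1*138)/(-24 + 138) - 13 = 3*(51 - 138)/114 - 13 = 3*(1/114)*(-87) - 13 = -87/38 - 13 = -581/38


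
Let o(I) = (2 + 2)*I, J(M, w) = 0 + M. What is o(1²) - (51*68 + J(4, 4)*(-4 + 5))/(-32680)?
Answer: 16774/4085 ≈ 4.1062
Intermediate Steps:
J(M, w) = M
o(I) = 4*I
o(1²) - (51*68 + J(4, 4)*(-4 + 5))/(-32680) = 4*1² - (51*68 + 4*(-4 + 5))/(-32680) = 4*1 - (3468 + 4*1)*(-1)/32680 = 4 - (3468 + 4)*(-1)/32680 = 4 - 3472*(-1)/32680 = 4 - 1*(-434/4085) = 4 + 434/4085 = 16774/4085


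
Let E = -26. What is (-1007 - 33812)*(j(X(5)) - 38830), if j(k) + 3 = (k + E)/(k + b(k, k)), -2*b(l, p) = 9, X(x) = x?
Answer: 1353588625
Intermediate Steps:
b(l, p) = -9/2 (b(l, p) = -1/2*9 = -9/2)
j(k) = -3 + (-26 + k)/(-9/2 + k) (j(k) = -3 + (k - 26)/(k - 9/2) = -3 + (-26 + k)/(-9/2 + k))
(-1007 - 33812)*(j(X(5)) - 38830) = (-1007 - 33812)*((-25 - 4*5)/(-9 + 2*5) - 38830) = -34819*((-25 - 20)/(-9 + 10) - 38830) = -34819*(-45/1 - 38830) = -34819*(1*(-45) - 38830) = -34819*(-45 - 38830) = -34819*(-38875) = 1353588625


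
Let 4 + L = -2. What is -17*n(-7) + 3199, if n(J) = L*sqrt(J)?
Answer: 3199 + 102*I*sqrt(7) ≈ 3199.0 + 269.87*I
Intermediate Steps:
L = -6 (L = -4 - 2 = -6)
n(J) = -6*sqrt(J)
-17*n(-7) + 3199 = -(-102)*sqrt(-7) + 3199 = -(-102)*I*sqrt(7) + 3199 = 102*I*sqrt(7) + 3199 = 3199 + 102*I*sqrt(7)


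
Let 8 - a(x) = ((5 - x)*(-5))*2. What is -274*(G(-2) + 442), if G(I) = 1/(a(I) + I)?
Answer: -4602241/38 ≈ -1.2111e+5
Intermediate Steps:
a(x) = 58 - 10*x (a(x) = 8 - (5 - x)*(-5)*2 = 8 - (-25 + 5*x)*2 = 8 - (-50 + 10*x) = 8 + (50 - 10*x) = 58 - 10*x)
G(I) = 1/(58 - 9*I) (G(I) = 1/((58 - 10*I) + I) = 1/(58 - 9*I))
-274*(G(-2) + 442) = -274*(-1/(-58 + 9*(-2)) + 442) = -274*(-1/(-58 - 18) + 442) = -274*(-1/(-76) + 442) = -274*(-1*(-1/76) + 442) = -274*(1/76 + 442) = -274*33593/76 = -4602241/38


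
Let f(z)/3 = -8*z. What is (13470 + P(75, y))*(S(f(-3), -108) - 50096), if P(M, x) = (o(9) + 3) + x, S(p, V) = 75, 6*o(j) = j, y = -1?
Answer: -1347915887/2 ≈ -6.7396e+8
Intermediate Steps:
o(j) = j/6
f(z) = -24*z (f(z) = 3*(-8*z) = -24*z)
P(M, x) = 9/2 + x (P(M, x) = ((⅙)*9 + 3) + x = (3/2 + 3) + x = 9/2 + x)
(13470 + P(75, y))*(S(f(-3), -108) - 50096) = (13470 + (9/2 - 1))*(75 - 50096) = (13470 + 7/2)*(-50021) = (26947/2)*(-50021) = -1347915887/2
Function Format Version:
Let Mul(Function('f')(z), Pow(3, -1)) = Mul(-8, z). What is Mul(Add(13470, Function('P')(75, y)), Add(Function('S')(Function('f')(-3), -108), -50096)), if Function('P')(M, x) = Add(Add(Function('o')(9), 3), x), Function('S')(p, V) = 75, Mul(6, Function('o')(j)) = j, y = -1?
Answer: Rational(-1347915887, 2) ≈ -6.7396e+8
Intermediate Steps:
Function('o')(j) = Mul(Rational(1, 6), j)
Function('f')(z) = Mul(-24, z) (Function('f')(z) = Mul(3, Mul(-8, z)) = Mul(-24, z))
Function('P')(M, x) = Add(Rational(9, 2), x) (Function('P')(M, x) = Add(Add(Mul(Rational(1, 6), 9), 3), x) = Add(Add(Rational(3, 2), 3), x) = Add(Rational(9, 2), x))
Mul(Add(13470, Function('P')(75, y)), Add(Function('S')(Function('f')(-3), -108), -50096)) = Mul(Add(13470, Add(Rational(9, 2), -1)), Add(75, -50096)) = Mul(Add(13470, Rational(7, 2)), -50021) = Mul(Rational(26947, 2), -50021) = Rational(-1347915887, 2)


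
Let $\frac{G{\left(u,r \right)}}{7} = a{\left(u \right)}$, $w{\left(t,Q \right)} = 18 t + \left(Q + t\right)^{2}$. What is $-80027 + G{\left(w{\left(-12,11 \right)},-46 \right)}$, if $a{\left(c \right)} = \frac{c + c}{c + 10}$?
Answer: $- \frac{3280505}{41} \approx -80012.0$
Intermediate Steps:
$a{\left(c \right)} = \frac{2 c}{10 + c}$
$w{\left(t,Q \right)} = \left(Q + t\right)^{2} + 18 t$
$G{\left(u,r \right)} = \frac{14 u}{10 + u}$ ($G{\left(u,r \right)} = 7 \frac{2 u}{10 + u} = \frac{14 u}{10 + u}$)
$-80027 + G{\left(w{\left(-12,11 \right)},-46 \right)} = -80027 + \frac{14 \left(\left(11 - 12\right)^{2} + 18 \left(-12\right)\right)}{10 + \left(\left(11 - 12\right)^{2} + 18 \left(-12\right)\right)} = -80027 + \frac{14 \left(\left(-1\right)^{2} - 216\right)}{10 - \left(216 - \left(-1\right)^{2}\right)} = -80027 + \frac{14 \left(1 - 216\right)}{10 + \left(1 - 216\right)} = -80027 + 14 \left(-215\right) \frac{1}{10 - 215} = -80027 + 14 \left(-215\right) \frac{1}{-205} = -80027 + 14 \left(-215\right) \left(- \frac{1}{205}\right) = -80027 + \frac{602}{41} = - \frac{3280505}{41}$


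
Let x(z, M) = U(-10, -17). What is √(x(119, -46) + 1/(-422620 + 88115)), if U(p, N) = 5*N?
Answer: 3*I*√1056772879070/334505 ≈ 9.2195*I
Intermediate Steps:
x(z, M) = -85 (x(z, M) = 5*(-17) = -85)
√(x(119, -46) + 1/(-422620 + 88115)) = √(-85 + 1/(-422620 + 88115)) = √(-85 + 1/(-334505)) = √(-85 - 1/334505) = √(-28432926/334505) = 3*I*√1056772879070/334505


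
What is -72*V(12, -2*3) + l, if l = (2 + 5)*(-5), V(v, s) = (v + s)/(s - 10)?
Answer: -8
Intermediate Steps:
V(v, s) = (s + v)/(-10 + s)
l = -35 (l = 7*(-5) = -35)
-72*V(12, -2*3) + l = -72*(-2*3 + 12)/(-10 - 2*3) - 35 = -72*(-6 + 12)/(-10 - 6) - 35 = -72*6/(-16) - 35 = -(-9)*6/2 - 35 = -72*(-3/8) - 35 = 27 - 35 = -8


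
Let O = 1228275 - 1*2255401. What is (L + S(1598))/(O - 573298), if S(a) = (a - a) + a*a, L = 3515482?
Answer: -3034543/800212 ≈ -3.7922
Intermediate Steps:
S(a) = a**2 (S(a) = 0 + a**2 = a**2)
O = -1027126 (O = 1228275 - 2255401 = -1027126)
(L + S(1598))/(O - 573298) = (3515482 + 1598**2)/(-1027126 - 573298) = (3515482 + 2553604)/(-1600424) = 6069086*(-1/1600424) = -3034543/800212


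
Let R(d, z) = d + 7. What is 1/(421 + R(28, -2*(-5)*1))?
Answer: 1/456 ≈ 0.0021930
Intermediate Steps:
R(d, z) = 7 + d
1/(421 + R(28, -2*(-5)*1)) = 1/(421 + (7 + 28)) = 1/(421 + 35) = 1/456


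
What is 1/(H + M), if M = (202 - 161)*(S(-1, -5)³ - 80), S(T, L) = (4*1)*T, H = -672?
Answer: -1/6576 ≈ -0.00015207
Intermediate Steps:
S(T, L) = 4*T
M = -5904 (M = (202 - 161)*((4*(-1))³ - 80) = 41*((-4)³ - 80) = 41*(-64 - 80) = 41*(-144) = -5904)
1/(H + M) = 1/(-672 - 5904) = 1/(-6576) = -1/6576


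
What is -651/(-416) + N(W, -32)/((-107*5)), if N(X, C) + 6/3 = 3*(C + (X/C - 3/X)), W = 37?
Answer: 451628/257335 ≈ 1.7550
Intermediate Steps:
N(X, C) = -2 - 9/X + 3*C + 3*X/C (N(X, C) = -2 + 3*(C + (X/C - 3/X)) = -2 + 3*(C + (-3/X + X/C)) = -2 + 3*(C - 3/X + X/C) = -2 + (-9/X + 3*C + 3*X/C) = -2 - 9/X + 3*C + 3*X/C)
-651/(-416) + N(W, -32)/((-107*5)) = -651/(-416) + (-2 - 9/37 + 3*(-32) + 3*37/(-32))/((-107*5)) = -651*(-1/416) + (-2 - 9*1/37 - 96 + 3*37*(-1/32))/(-535) = 651/416 + (-2 - 9/37 - 96 - 111/32)*(-1/535) = 651/416 - 120427/1184*(-1/535) = 651/416 + 120427/633440 = 451628/257335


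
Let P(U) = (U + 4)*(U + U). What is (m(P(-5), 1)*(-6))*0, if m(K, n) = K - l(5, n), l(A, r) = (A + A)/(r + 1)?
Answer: 0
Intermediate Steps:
l(A, r) = 2*A/(1 + r) (l(A, r) = (2*A)/(1 + r) = 2*A/(1 + r))
P(U) = 2*U*(4 + U) (P(U) = (4 + U)*(2*U) = 2*U*(4 + U))
m(K, n) = K - 10/(1 + n) (m(K, n) = K - 2*5/(1 + n) = K - 10/(1 + n))
(m(P(-5), 1)*(-6))*0 = (((-10 + (2*(-5)*(4 - 5))*(1 + 1))/(1 + 1))*(-6))*0 = (((-10 + (2*(-5)*(-1))*2)/2)*(-6))*0 = (((-10 + 10*2)/2)*(-6))*0 = (((-10 + 20)/2)*(-6))*0 = (((½)*10)*(-6))*0 = (5*(-6))*0 = -30*0 = 0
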